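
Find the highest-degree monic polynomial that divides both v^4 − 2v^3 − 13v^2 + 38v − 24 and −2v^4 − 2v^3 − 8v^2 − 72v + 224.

By polynomial division,
  v^4 − 2v^3 − 13v^2 + 38v − 24 = (−1/2)(−2v^4 − 2v^3 − 8v^2 − 72v + 224) + (−3v^3 − 17v^2 + 2v + 88)
  −2v^4 − 2v^3 − 8v^2 − 72v + 224 = ((2/3)v − 28/9)(−3v^3 − 17v^2 + 2v + 88) + (−(560/9)v^2 − (1120/9)v + 4480/9)
  −3v^3 − 17v^2 + 2v + 88 = ((27/560)v + 99/560)(−(560/9)v^2 − (1120/9)v + 4480/9) + (0)
Last nonzero remainder: −(560/9)v^2 − (1120/9)v + 4480/9. Dividing through by −560/9 gives the monic gcd v^2 + 2v − 8.

v^2 + 2v − 8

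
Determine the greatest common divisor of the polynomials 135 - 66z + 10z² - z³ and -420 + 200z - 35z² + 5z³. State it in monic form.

-3 + z

Repeated division with remainder:
  -z³ + 10z² - 66z + 135 = (-1/5)(5z³ - 35z² + 200z - 420) + (3z² - 26z + 51)
  5z³ - 35z² + 200z - 420 = ((5/3)z + 25/9)(3z² - 26z + 51) + ((1685/9)z - 1685/3)
  3z² - 26z + 51 = ((27/1685)z - 153/1685)((1685/9)z - 1685/3) + (0)
Last nonzero remainder: (1685/9)z - 1685/3. Dividing through by 1685/9 gives the monic gcd z - 3.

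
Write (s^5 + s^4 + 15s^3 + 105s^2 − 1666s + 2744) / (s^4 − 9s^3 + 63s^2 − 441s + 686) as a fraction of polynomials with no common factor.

(s^2 + 3s − 28)/(s − 7)

Apply the Euclidean algorithm:
  s^5 + s^4 + 15s^3 + 105s^2 − 1666s + 2744 = (s + 10)(s^4 − 9s^3 + 63s^2 − 441s + 686) + (42s^3 − 84s^2 + 2058s − 4116)
  s^4 − 9s^3 + 63s^2 − 441s + 686 = ((1/42)s − 1/6)(42s^3 − 84s^2 + 2058s − 4116) + (0)
Last nonzero remainder: 42s^3 − 84s^2 + 2058s − 4116. Dividing through by 42 gives the monic gcd s^3 − 2s^2 + 49s − 98.
Cancel s^3 − 2s^2 + 49s − 98 from numerator and denominator to get the reduced form.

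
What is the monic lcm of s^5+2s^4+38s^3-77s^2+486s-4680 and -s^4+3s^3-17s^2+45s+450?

By polynomial division,
  s^5+2s^4+38s^3-77s^2+486s-4680 = (-s-5)(-s^4+3s^3-17s^2+45s+450) + (36s^3-117s^2+1161s-2430)
  -s^4+3s^3-17s^2+45s+450 = (-(1/36)s-1/144)(36s^3-117s^2+1161s-2430) + ((231/16)s^2-(231/16)s+3465/8)
  36s^3-117s^2+1161s-2430 = ((192/77)s-432/77)((231/16)s^2-(231/16)s+3465/8) + (0)
Last nonzero remainder: (231/16)s^2-(231/16)s+3465/8. Dividing through by 231/16 gives the monic gcd s^2-s+30.
Then lcm(f, g) = f·g / gcd(f, g); expanding and making the result monic gives the answer.

s^7+19s^5-183s^4+70s^3-4497s^2+2070s+70200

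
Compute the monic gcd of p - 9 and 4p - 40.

Apply the Euclidean algorithm:
  p - 9 = (1/4)(4p - 40) + (1)
  4p - 40 = (4p - 40)(1) + (0)
The last nonzero remainder is the constant 1, so the polynomials are coprime and gcd = 1.

1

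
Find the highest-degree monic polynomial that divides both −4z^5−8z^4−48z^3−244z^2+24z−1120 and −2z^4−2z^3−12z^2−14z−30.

Euclidean algorithm in ℚ[z]:
  −4z^5−8z^4−48z^3−244z^2+24z−1120 = (2z+2)(−2z^4−2z^3−12z^2−14z−30) + (−20z^3−192z^2+112z−1060)
  −2z^4−2z^3−12z^2−14z−30 = ((1/10)z−43/50)(−20z^3−192z^2+112z−1060) + (−(4708/25)z^2+(4708/25)z−4708/5)
  −20z^3−192z^2+112z−1060 = ((125/1177)z+1325/1177)(−(4708/25)z^2+(4708/25)z−4708/5) + (0)
Last nonzero remainder: −(4708/25)z^2+(4708/25)z−4708/5. Dividing through by −4708/25 gives the monic gcd z^2−z+5.

z^2−z+5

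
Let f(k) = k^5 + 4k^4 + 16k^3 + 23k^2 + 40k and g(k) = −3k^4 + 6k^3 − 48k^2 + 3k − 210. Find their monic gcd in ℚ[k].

Euclidean algorithm in ℚ[k]:
  k^5 + 4k^4 + 16k^3 + 23k^2 + 40k = (−(1/3)k − 2)(−3k^4 + 6k^3 − 48k^2 + 3k − 210) + (12k^3 − 72k^2 − 24k − 420)
  −3k^4 + 6k^3 − 48k^2 + 3k − 210 = (−(1/4)k − 1)(12k^3 − 72k^2 − 24k − 420) + (−126k^2 − 126k − 630)
  12k^3 − 72k^2 − 24k − 420 = (−(2/21)k + 2/3)(−126k^2 − 126k − 630) + (0)
Last nonzero remainder: −126k^2 − 126k − 630. Dividing through by −126 gives the monic gcd k^2 + k + 5.

k^2 + k + 5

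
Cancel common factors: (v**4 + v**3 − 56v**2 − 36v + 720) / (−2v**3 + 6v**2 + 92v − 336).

(−v**2 − 11v − 30)/(2v + 14)

Repeated division with remainder:
  v**4 + v**3 − 56v**2 − 36v + 720 = (−(1/2)v − 2)(−2v**3 + 6v**2 + 92v − 336) + (2v**2 − 20v + 48)
  −2v**3 + 6v**2 + 92v − 336 = (−v − 7)(2v**2 − 20v + 48) + (0)
Last nonzero remainder: 2v**2 − 20v + 48. Dividing through by 2 gives the monic gcd v**2 − 10v + 24.
Cancel v**2 − 10v + 24 from numerator and denominator to get the reduced form.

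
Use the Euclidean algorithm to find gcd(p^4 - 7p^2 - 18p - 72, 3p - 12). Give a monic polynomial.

p - 4

By polynomial division,
  p^4 - 7p^2 - 18p - 72 = ((1/3)p^3 + (4/3)p^2 + 3p + 6)(3p - 12) + (0)
Last nonzero remainder: 3p - 12. Dividing through by 3 gives the monic gcd p - 4.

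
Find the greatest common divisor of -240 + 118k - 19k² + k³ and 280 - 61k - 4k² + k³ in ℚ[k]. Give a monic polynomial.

-5 + k

Euclidean algorithm in ℚ[k]:
  k³ - 19k² + 118k - 240 = (k³ - 4k² - 61k + 280) + (-15k² + 179k - 520)
  k³ - 4k² - 61k + 280 = (-(1/15)k - 119/225)(-15k² + 179k - 520) + (-(224/225)k + 224/45)
  -15k² + 179k - 520 = ((3375/224)k - 2925/28)(-(224/225)k + 224/45) + (0)
Last nonzero remainder: -(224/225)k + 224/45. Dividing through by -224/225 gives the monic gcd k - 5.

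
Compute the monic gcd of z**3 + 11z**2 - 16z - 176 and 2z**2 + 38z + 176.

Repeated division with remainder:
  z**3 + 11z**2 - 16z - 176 = ((1/2)z - 4)(2z**2 + 38z + 176) + (48z + 528)
  2z**2 + 38z + 176 = ((1/24)z + 1/3)(48z + 528) + (0)
Last nonzero remainder: 48z + 528. Dividing through by 48 gives the monic gcd z + 11.

z + 11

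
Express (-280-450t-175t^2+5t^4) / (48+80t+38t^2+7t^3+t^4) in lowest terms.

(-140-15t+5t^2)/(24+4t+t^2)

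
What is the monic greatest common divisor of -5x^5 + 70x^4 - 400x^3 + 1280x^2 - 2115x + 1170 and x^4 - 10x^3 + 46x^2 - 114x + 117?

x^3 - 7x^2 + 25x - 39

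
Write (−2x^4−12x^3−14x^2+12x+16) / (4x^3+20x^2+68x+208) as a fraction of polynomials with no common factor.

Apply the Euclidean algorithm:
  −2x^4−12x^3−14x^2+12x+16 = (−(1/2)x−1/2)(4x^3+20x^2+68x+208) + (30x^2+150x+120)
  4x^3+20x^2+68x+208 = ((2/15)x)(30x^2+150x+120) + (52x+208)
  30x^2+150x+120 = ((15/26)x+15/26)(52x+208) + (0)
Last nonzero remainder: 52x+208. Dividing through by 52 gives the monic gcd x+4.
Cancel x+4 from numerator and denominator to get the reduced form.

(−x^3−2x^2+x+2)/(2x^2+2x+26)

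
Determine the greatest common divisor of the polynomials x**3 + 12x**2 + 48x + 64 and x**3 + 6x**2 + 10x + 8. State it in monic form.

x + 4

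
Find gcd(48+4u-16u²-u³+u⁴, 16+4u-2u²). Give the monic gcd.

-8-2u+u²

Apply the Euclidean algorithm:
  u⁴-u³-16u²+4u+48 = (-(1/2)u²-(1/2)u+3)(-2u²+4u+16) + (0)
Last nonzero remainder: -2u²+4u+16. Dividing through by -2 gives the monic gcd u²-2u-8.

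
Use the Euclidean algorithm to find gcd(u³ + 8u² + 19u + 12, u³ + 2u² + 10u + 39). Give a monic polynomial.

u + 3

By polynomial division,
  u³ + 8u² + 19u + 12 = (u³ + 2u² + 10u + 39) + (6u² + 9u − 27)
  u³ + 2u² + 10u + 39 = ((1/6)u + 1/12)(6u² + 9u − 27) + ((55/4)u + 165/4)
  6u² + 9u − 27 = ((24/55)u − 36/55)((55/4)u + 165/4) + (0)
Last nonzero remainder: (55/4)u + 165/4. Dividing through by 55/4 gives the monic gcd u + 3.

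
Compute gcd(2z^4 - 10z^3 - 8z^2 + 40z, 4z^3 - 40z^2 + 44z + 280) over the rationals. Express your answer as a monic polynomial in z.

z^2 - 3z - 10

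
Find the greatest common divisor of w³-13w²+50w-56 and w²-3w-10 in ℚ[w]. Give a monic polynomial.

1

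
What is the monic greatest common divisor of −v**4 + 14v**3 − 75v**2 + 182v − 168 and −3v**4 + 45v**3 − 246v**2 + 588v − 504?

Euclidean algorithm in ℚ[v]:
  −v**4 + 14v**3 − 75v**2 + 182v − 168 = (1/3)(−3v**4 + 45v**3 − 246v**2 + 588v − 504) + (−v**3 + 7v**2 − 14v)
  −3v**4 + 45v**3 − 246v**2 + 588v − 504 = (3v − 24)(−v**3 + 7v**2 − 14v) + (−36v**2 + 252v − 504)
  −v**3 + 7v**2 − 14v = ((1/36)v)(−36v**2 + 252v − 504) + (0)
Last nonzero remainder: −36v**2 + 252v − 504. Dividing through by −36 gives the monic gcd v**2 − 7v + 14.

v**2 − 7v + 14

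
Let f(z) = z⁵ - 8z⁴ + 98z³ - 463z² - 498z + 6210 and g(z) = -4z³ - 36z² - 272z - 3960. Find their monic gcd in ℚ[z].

z² - 2z + 90

Euclidean algorithm in ℚ[z]:
  z⁵ - 8z⁴ + 98z³ - 463z² - 498z + 6210 = (-(1/4)z² + (17/4)z - 183/4)(-4z³ - 36z² - 272z - 3960) + (-1944z² + 3888z - 174960)
  -4z³ - 36z² - 272z - 3960 = ((1/486)z + 11/486)(-1944z² + 3888z - 174960) + (0)
Last nonzero remainder: -1944z² + 3888z - 174960. Dividing through by -1944 gives the monic gcd z² - 2z + 90.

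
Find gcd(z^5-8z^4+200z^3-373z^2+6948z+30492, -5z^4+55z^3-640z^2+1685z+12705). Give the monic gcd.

By polynomial division,
  z^5-8z^4+200z^3-373z^2+6948z+30492 = (-(1/5)z-3/5)(-5z^4+55z^3-640z^2+1685z+12705) + (105z^3-420z^2+10500z+38115)
  -5z^4+55z^3-640z^2+1685z+12705 = (-(1/21)z+1/3)(105z^3-420z^2+10500z+38115) + (0)
Last nonzero remainder: 105z^3-420z^2+10500z+38115. Dividing through by 105 gives the monic gcd z^3-4z^2+100z+363.

z^3-4z^2+100z+363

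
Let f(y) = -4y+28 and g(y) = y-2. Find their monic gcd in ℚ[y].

1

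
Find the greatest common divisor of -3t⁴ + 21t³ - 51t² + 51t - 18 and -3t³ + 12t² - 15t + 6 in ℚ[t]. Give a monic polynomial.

Apply the Euclidean algorithm:
  -3t⁴ + 21t³ - 51t² + 51t - 18 = (t - 3)(-3t³ + 12t² - 15t + 6) + (0)
Last nonzero remainder: -3t³ + 12t² - 15t + 6. Dividing through by -3 gives the monic gcd t³ - 4t² + 5t - 2.

t³ - 4t² + 5t - 2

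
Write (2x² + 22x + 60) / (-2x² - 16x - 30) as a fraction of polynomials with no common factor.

(-x - 6)/(x + 3)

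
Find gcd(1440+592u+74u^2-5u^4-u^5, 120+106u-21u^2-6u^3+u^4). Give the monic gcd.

Repeated division with remainder:
  -u^5-5u^4+74u^2+592u+1440 = (-u-11)(u^4-6u^3-21u^2+106u+120) + (-87u^3-51u^2+1878u+2760)
  u^4-6u^3-21u^2+106u+120 = (-(1/87)u+191/2523)(-87u^3-51u^2+1878u+2760) + ((3740/841)u^2-(3740/841)u-74800/841)
  -87u^3-51u^2+1878u+2760 = (-(73167/3740)u-58029/1870)((3740/841)u^2-(3740/841)u-74800/841) + (0)
Last nonzero remainder: (3740/841)u^2-(3740/841)u-74800/841. Dividing through by 3740/841 gives the monic gcd u^2-u-20.

-20-u+u^2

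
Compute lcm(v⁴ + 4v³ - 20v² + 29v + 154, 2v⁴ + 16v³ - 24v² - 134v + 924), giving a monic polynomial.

Apply the Euclidean algorithm:
  v⁴ + 4v³ - 20v² + 29v + 154 = (1/2)(2v⁴ + 16v³ - 24v² - 134v + 924) + (-4v³ - 8v² + 96v - 308)
  2v⁴ + 16v³ - 24v² - 134v + 924 = (-(1/2)v - 3)(-4v³ - 8v² + 96v - 308) + (0)
Last nonzero remainder: -4v³ - 8v² + 96v - 308. Dividing through by -4 gives the monic gcd v³ + 2v² - 24v + 77.
Then lcm(f, g) = f·g / gcd(f, g); expanding and making the result monic gives the answer.

v⁵ + 10v⁴ + 4v³ - 91v² + 328v + 924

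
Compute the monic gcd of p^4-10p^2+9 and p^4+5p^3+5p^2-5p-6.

Euclidean algorithm in ℚ[p]:
  p^4-10p^2+9 = (p^4+5p^3+5p^2-5p-6) + (-5p^3-15p^2+5p+15)
  p^4+5p^3+5p^2-5p-6 = (-(1/5)p-2/5)(-5p^3-15p^2+5p+15) + (0)
Last nonzero remainder: -5p^3-15p^2+5p+15. Dividing through by -5 gives the monic gcd p^3+3p^2-p-3.

p^3+3p^2-p-3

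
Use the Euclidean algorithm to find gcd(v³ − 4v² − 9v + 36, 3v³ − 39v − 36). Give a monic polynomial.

Repeated division with remainder:
  v³ − 4v² − 9v + 36 = (1/3)(3v³ − 39v − 36) + (−4v² + 4v + 48)
  3v³ − 39v − 36 = (−(3/4)v − 3/4)(−4v² + 4v + 48) + (0)
Last nonzero remainder: −4v² + 4v + 48. Dividing through by −4 gives the monic gcd v² − v − 12.

v² − v − 12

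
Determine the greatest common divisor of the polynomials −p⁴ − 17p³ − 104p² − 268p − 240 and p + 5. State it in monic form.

Euclidean algorithm in ℚ[p]:
  −p⁴ − 17p³ − 104p² − 268p − 240 = (−p³ − 12p² − 44p − 48)(p + 5) + (0)
The last nonzero remainder p + 5 is already monic.

p + 5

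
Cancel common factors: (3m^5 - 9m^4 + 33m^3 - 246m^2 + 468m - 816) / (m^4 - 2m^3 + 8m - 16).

Apply the Euclidean algorithm:
  3m^5 - 9m^4 + 33m^3 - 246m^2 + 468m - 816 = (3m - 3)(m^4 - 2m^3 + 8m - 16) + (27m^3 - 270m^2 + 540m - 864)
  m^4 - 2m^3 + 8m - 16 = ((1/27)m + 8/27)(27m^3 - 270m^2 + 540m - 864) + (60m^2 - 120m + 240)
  27m^3 - 270m^2 + 540m - 864 = ((9/20)m - 18/5)(60m^2 - 120m + 240) + (0)
Last nonzero remainder: 60m^2 - 120m + 240. Dividing through by 60 gives the monic gcd m^2 - 2m + 4.
Cancel m^2 - 2m + 4 from numerator and denominator to get the reduced form.

(3m^3 - 3m^2 + 15m - 204)/(m^2 - 4)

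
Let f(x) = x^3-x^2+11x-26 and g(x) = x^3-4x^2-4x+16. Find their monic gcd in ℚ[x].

x-2

Euclidean algorithm in ℚ[x]:
  x^3-x^2+11x-26 = (x^3-4x^2-4x+16) + (3x^2+15x-42)
  x^3-4x^2-4x+16 = ((1/3)x-3)(3x^2+15x-42) + (55x-110)
  3x^2+15x-42 = ((3/55)x+21/55)(55x-110) + (0)
Last nonzero remainder: 55x-110. Dividing through by 55 gives the monic gcd x-2.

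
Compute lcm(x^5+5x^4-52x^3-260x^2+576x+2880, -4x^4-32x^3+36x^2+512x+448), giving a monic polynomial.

Euclidean algorithm in ℚ[x]:
  x^5+5x^4-52x^3-260x^2+576x+2880 = (-(1/4)x+3/4)(-4x^4-32x^3+36x^2+512x+448) + (-19x^3-159x^2+304x+2544)
  -4x^4-32x^3+36x^2+512x+448 = ((4/19)x-28/361)(-19x^3-159x^2+304x+2544) + (-(14560/361)x^2+232960/361)
  -19x^3-159x^2+304x+2544 = ((6859/14560)x+57399/14560)(-(14560/361)x^2+232960/361) + (0)
Last nonzero remainder: -(14560/361)x^2+232960/361. Dividing through by -14560/361 gives the monic gcd x^2-16.
Then lcm(f, g) = f·g / gcd(f, g); expanding and making the result monic gives the answer.

x^7+13x^6-5x^5-641x^4-1868x^3+5668x^2+27072x+20160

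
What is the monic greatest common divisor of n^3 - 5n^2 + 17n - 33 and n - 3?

n - 3

Euclidean algorithm in ℚ[n]:
  n^3 - 5n^2 + 17n - 33 = (n^2 - 2n + 11)(n - 3) + (0)
The last nonzero remainder n - 3 is already monic.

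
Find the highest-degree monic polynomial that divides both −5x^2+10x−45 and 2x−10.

1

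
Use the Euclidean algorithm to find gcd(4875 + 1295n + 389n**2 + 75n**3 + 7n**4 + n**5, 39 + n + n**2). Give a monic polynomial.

39 + n + n**2

Euclidean algorithm in ℚ[n]:
  n**5 + 7n**4 + 75n**3 + 389n**2 + 1295n + 4875 = (n**3 + 6n**2 + 30n + 125)(n**2 + n + 39) + (0)
The last nonzero remainder n**2 + n + 39 is already monic.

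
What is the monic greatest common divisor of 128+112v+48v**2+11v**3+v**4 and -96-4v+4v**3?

8+3v+v**2

Euclidean algorithm in ℚ[v]:
  v**4+11v**3+48v**2+112v+128 = ((1/4)v+11/4)(4v**3-4v-96) + (49v**2+147v+392)
  4v**3-4v-96 = ((4/49)v-12/49)(49v**2+147v+392) + (0)
Last nonzero remainder: 49v**2+147v+392. Dividing through by 49 gives the monic gcd v**2+3v+8.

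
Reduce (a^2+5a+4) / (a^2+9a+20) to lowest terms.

Repeated division with remainder:
  a^2+5a+4 = (a^2+9a+20) + (-4a-16)
  a^2+9a+20 = (-(1/4)a-5/4)(-4a-16) + (0)
Last nonzero remainder: -4a-16. Dividing through by -4 gives the monic gcd a+4.
Cancel a+4 from numerator and denominator to get the reduced form.

(a+1)/(a+5)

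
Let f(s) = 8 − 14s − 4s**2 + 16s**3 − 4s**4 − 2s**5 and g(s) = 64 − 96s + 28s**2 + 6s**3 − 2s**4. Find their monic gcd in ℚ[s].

−4 + 3s + s**2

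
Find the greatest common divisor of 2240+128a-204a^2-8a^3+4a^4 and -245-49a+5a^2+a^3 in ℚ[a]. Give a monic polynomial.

-35-2a+a^2

Euclidean algorithm in ℚ[a]:
  4a^4-8a^3-204a^2+128a+2240 = (4a-28)(a^3+5a^2-49a-245) + (132a^2-264a-4620)
  a^3+5a^2-49a-245 = ((1/132)a+7/132)(132a^2-264a-4620) + (0)
Last nonzero remainder: 132a^2-264a-4620. Dividing through by 132 gives the monic gcd a^2-2a-35.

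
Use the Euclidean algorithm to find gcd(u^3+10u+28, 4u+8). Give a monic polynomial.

Apply the Euclidean algorithm:
  u^3+10u+28 = ((1/4)u^2−(1/2)u+7/2)(4u+8) + (0)
Last nonzero remainder: 4u+8. Dividing through by 4 gives the monic gcd u+2.

u+2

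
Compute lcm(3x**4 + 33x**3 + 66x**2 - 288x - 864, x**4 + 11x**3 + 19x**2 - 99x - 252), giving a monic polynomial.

By polynomial division,
  3x**4 + 33x**3 + 66x**2 - 288x - 864 = (3)(x**4 + 11x**3 + 19x**2 - 99x - 252) + (9x**2 + 9x - 108)
  x**4 + 11x**3 + 19x**2 - 99x - 252 = ((1/9)x**2 + (10/9)x + 7/3)(9x**2 + 9x - 108) + (0)
Last nonzero remainder: 9x**2 + 9x - 108. Dividing through by 9 gives the monic gcd x**2 + x - 12.
Then lcm(f, g) = f·g / gcd(f, g); expanding and making the result monic gives the answer.

x**6 + 21x**5 + 153x**4 + 355x**3 - 786x**2 - 4896x - 6048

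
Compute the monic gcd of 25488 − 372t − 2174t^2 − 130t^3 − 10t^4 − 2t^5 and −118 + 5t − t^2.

Repeated division with remainder:
  −2t^5 − 10t^4 − 130t^3 − 2174t^2 − 372t + 25488 = (2t^3 + 20t^2 − 6t − 216)(−t^2 + 5t − 118) + (0)
Last nonzero remainder: −t^2 + 5t − 118. Dividing through by −1 gives the monic gcd t^2 − 5t + 118.

118 − 5t + t^2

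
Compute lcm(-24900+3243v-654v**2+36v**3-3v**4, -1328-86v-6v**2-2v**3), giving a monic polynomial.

By polynomial division,
  -3v**4+36v**3-654v**2+3243v-24900 = ((3/2)v-45/2)(-2v**3-6v**2-86v-1328) + (-660v**2+3300v-54780)
  -2v**3-6v**2-86v-1328 = ((1/330)v+4/165)(-660v**2+3300v-54780) + (0)
Last nonzero remainder: -660v**2+3300v-54780. Dividing through by -660 gives the monic gcd v**2-5v+83.
Then lcm(f, g) = f·g / gcd(f, g); expanding and making the result monic gives the answer.

66400-348v+663v**2+122v**3-4v**4+v**5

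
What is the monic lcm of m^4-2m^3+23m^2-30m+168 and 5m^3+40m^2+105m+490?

m^5+5m^4+9m^3+131m^2-42m+1176

Euclidean algorithm in ℚ[m]:
  m^4-2m^3+23m^2-30m+168 = ((1/5)m-2)(5m^3+40m^2+105m+490) + (82m^2+82m+1148)
  5m^3+40m^2+105m+490 = ((5/82)m+35/82)(82m^2+82m+1148) + (0)
Last nonzero remainder: 82m^2+82m+1148. Dividing through by 82 gives the monic gcd m^2+m+14.
Then lcm(f, g) = f·g / gcd(f, g); expanding and making the result monic gives the answer.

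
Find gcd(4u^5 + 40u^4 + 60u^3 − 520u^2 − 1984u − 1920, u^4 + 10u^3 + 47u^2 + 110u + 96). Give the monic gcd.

Apply the Euclidean algorithm:
  4u^5 + 40u^4 + 60u^3 − 520u^2 − 1984u − 1920 = (4u)(u^4 + 10u^3 + 47u^2 + 110u + 96) + (−128u^3 − 960u^2 − 2368u − 1920)
  u^4 + 10u^3 + 47u^2 + 110u + 96 = (−(1/128)u − 5/256)(−128u^3 − 960u^2 − 2368u − 1920) + ((39/4)u^2 + (195/4)u + 117/2)
  −128u^3 − 960u^2 − 2368u − 1920 = (−(512/39)u − 1280/39)((39/4)u^2 + (195/4)u + 117/2) + (0)
Last nonzero remainder: (39/4)u^2 + (195/4)u + 117/2. Dividing through by 39/4 gives the monic gcd u^2 + 5u + 6.

u^2 + 5u + 6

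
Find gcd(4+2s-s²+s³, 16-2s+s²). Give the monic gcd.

1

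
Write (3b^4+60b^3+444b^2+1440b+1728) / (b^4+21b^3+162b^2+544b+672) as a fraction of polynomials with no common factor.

Euclidean algorithm in ℚ[b]:
  3b^4+60b^3+444b^2+1440b+1728 = (3)(b^4+21b^3+162b^2+544b+672) + (-3b^3-42b^2-192b-288)
  b^4+21b^3+162b^2+544b+672 = (-(1/3)b-7/3)(-3b^3-42b^2-192b-288) + (0)
Last nonzero remainder: -3b^3-42b^2-192b-288. Dividing through by -3 gives the monic gcd b^3+14b^2+64b+96.
Cancel b^3+14b^2+64b+96 from numerator and denominator to get the reduced form.

(3b+18)/(b+7)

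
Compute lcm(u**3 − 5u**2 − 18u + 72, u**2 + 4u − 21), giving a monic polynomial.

u**4 + 2u**3 − 53u**2 − 54u + 504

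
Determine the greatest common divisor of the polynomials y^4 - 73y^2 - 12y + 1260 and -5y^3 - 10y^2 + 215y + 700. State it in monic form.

Euclidean algorithm in ℚ[y]:
  y^4 - 73y^2 - 12y + 1260 = (-(1/5)y + 2/5)(-5y^3 - 10y^2 + 215y + 700) + (-26y^2 + 42y + 980)
  -5y^3 - 10y^2 + 215y + 700 = ((5/26)y + 235/338)(-26y^2 + 42y + 980) + (-(450/169)y + 3150/169)
  -26y^2 + 42y + 980 = ((2197/225)y + 2366/45)(-(450/169)y + 3150/169) + (0)
Last nonzero remainder: -(450/169)y + 3150/169. Dividing through by -450/169 gives the monic gcd y - 7.

y - 7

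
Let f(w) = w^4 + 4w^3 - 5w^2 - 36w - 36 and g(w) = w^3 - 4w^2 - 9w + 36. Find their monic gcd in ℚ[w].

w^2 - 9

By polynomial division,
  w^4 + 4w^3 - 5w^2 - 36w - 36 = (w + 8)(w^3 - 4w^2 - 9w + 36) + (36w^2 - 324)
  w^3 - 4w^2 - 9w + 36 = ((1/36)w - 1/9)(36w^2 - 324) + (0)
Last nonzero remainder: 36w^2 - 324. Dividing through by 36 gives the monic gcd w^2 - 9.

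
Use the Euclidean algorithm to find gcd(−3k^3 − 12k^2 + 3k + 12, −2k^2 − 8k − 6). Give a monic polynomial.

Repeated division with remainder:
  −3k^3 − 12k^2 + 3k + 12 = ((3/2)k)(−2k^2 − 8k − 6) + (12k + 12)
  −2k^2 − 8k − 6 = (−(1/6)k − 1/2)(12k + 12) + (0)
Last nonzero remainder: 12k + 12. Dividing through by 12 gives the monic gcd k + 1.

k + 1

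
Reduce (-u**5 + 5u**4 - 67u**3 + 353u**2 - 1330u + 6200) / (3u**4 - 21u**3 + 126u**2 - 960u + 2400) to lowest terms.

(-u**2 + 2u - 31)/(3u - 12)

By polynomial division,
  -u**5 + 5u**4 - 67u**3 + 353u**2 - 1330u + 6200 = (-(1/3)u - 2/3)(3u**4 - 21u**3 + 126u**2 - 960u + 2400) + (-39u**3 + 117u**2 - 1170u + 7800)
  3u**4 - 21u**3 + 126u**2 - 960u + 2400 = (-(1/13)u + 4/13)(-39u**3 + 117u**2 - 1170u + 7800) + (0)
Last nonzero remainder: -39u**3 + 117u**2 - 1170u + 7800. Dividing through by -39 gives the monic gcd u**3 - 3u**2 + 30u - 200.
Cancel u**3 - 3u**2 + 30u - 200 from numerator and denominator to get the reduced form.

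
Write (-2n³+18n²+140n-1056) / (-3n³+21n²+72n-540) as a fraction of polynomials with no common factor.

(2n²-6n-176)/(3n²-3n-90)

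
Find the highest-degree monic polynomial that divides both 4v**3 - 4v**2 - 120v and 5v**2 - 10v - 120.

Euclidean algorithm in ℚ[v]:
  4v**3 - 4v**2 - 120v = ((4/5)v + 4/5)(5v**2 - 10v - 120) + (-16v + 96)
  5v**2 - 10v - 120 = (-(5/16)v - 5/4)(-16v + 96) + (0)
Last nonzero remainder: -16v + 96. Dividing through by -16 gives the monic gcd v - 6.

v - 6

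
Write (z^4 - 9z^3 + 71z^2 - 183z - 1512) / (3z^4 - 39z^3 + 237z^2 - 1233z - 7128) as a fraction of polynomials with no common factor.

(z - 7)/(3z - 33)

By polynomial division,
  z^4 - 9z^3 + 71z^2 - 183z - 1512 = (1/3)(3z^4 - 39z^3 + 237z^2 - 1233z - 7128) + (4z^3 - 8z^2 + 228z + 864)
  3z^4 - 39z^3 + 237z^2 - 1233z - 7128 = ((3/4)z - 33/4)(4z^3 - 8z^2 + 228z + 864) + (0)
Last nonzero remainder: 4z^3 - 8z^2 + 228z + 864. Dividing through by 4 gives the monic gcd z^3 - 2z^2 + 57z + 216.
Cancel z^3 - 2z^2 + 57z + 216 from numerator and denominator to get the reduced form.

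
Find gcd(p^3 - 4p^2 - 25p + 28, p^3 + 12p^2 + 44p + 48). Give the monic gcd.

p + 4

Repeated division with remainder:
  p^3 - 4p^2 - 25p + 28 = (p^3 + 12p^2 + 44p + 48) + (-16p^2 - 69p - 20)
  p^3 + 12p^2 + 44p + 48 = (-(1/16)p - 123/256)(-16p^2 - 69p - 20) + ((2457/256)p + 2457/64)
  -16p^2 - 69p - 20 = (-(4096/2457)p - 1280/2457)((2457/256)p + 2457/64) + (0)
Last nonzero remainder: (2457/256)p + 2457/64. Dividing through by 2457/256 gives the monic gcd p + 4.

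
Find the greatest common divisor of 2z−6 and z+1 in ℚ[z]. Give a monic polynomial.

Apply the Euclidean algorithm:
  2z−6 = (2)(z+1) + (−8)
  z+1 = (−(1/8)z−1/8)(−8) + (0)
The last nonzero remainder is the constant −8, so the polynomials are coprime and gcd = 1.

1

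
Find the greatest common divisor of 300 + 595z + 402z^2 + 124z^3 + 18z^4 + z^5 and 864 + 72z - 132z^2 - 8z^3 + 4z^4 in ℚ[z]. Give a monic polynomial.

12 + 7z + z^2

Euclidean algorithm in ℚ[z]:
  z^5 + 18z^4 + 124z^3 + 402z^2 + 595z + 300 = ((1/4)z + 5)(4z^4 - 8z^3 - 132z^2 + 72z + 864) + (197z^3 + 1044z^2 + 19z - 4020)
  4z^4 - 8z^3 - 132z^2 + 72z + 864 = ((4/197)z - 5752/38809)(197z^3 + 1044z^2 + 19z - 4020) + ((867328/38809)z^2 + (6071296/38809)z + 10407936/38809)
  197z^3 + 1044z^2 + 19z - 4020 = ((7645373/867328)z - 13001015/867328)((867328/38809)z^2 + (6071296/38809)z + 10407936/38809) + (0)
Last nonzero remainder: (867328/38809)z^2 + (6071296/38809)z + 10407936/38809. Dividing through by 867328/38809 gives the monic gcd z^2 + 7z + 12.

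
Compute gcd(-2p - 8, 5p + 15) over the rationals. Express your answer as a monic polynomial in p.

1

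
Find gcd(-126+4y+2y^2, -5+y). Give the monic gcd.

Euclidean algorithm in ℚ[y]:
  2y^2+4y-126 = (2y+14)(y-5) + (-56)
  y-5 = (-(1/56)y+5/56)(-56) + (0)
The last nonzero remainder is the constant -56, so the polynomials are coprime and gcd = 1.

1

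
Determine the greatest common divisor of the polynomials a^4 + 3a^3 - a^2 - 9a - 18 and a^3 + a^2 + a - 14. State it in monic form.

a - 2

Repeated division with remainder:
  a^4 + 3a^3 - a^2 - 9a - 18 = (a + 2)(a^3 + a^2 + a - 14) + (-4a^2 + 3a + 10)
  a^3 + a^2 + a - 14 = (-(1/4)a - 7/16)(-4a^2 + 3a + 10) + ((77/16)a - 77/8)
  -4a^2 + 3a + 10 = (-(64/77)a - 80/77)((77/16)a - 77/8) + (0)
Last nonzero remainder: (77/16)a - 77/8. Dividing through by 77/16 gives the monic gcd a - 2.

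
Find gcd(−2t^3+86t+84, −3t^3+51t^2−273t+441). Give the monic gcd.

Euclidean algorithm in ℚ[t]:
  −2t^3+86t+84 = (2/3)(−3t^3+51t^2−273t+441) + (−34t^2+268t−210)
  −3t^3+51t^2−273t+441 = ((3/34)t−465/578)(−34t^2+268t−210) + (−(11232/289)t+78624/289)
  −34t^2+268t−210 = ((4913/5616)t−1445/1872)(−(11232/289)t+78624/289) + (0)
Last nonzero remainder: −(11232/289)t+78624/289. Dividing through by −11232/289 gives the monic gcd t−7.

t−7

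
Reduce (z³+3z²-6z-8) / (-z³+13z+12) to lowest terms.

Euclidean algorithm in ℚ[z]:
  z³+3z²-6z-8 = (-1)(-z³+13z+12) + (3z²+7z+4)
  -z³+13z+12 = (-(1/3)z+7/9)(3z²+7z+4) + ((80/9)z+80/9)
  3z²+7z+4 = ((27/80)z+9/20)((80/9)z+80/9) + (0)
Last nonzero remainder: (80/9)z+80/9. Dividing through by 80/9 gives the monic gcd z+1.
Cancel z+1 from numerator and denominator to get the reduced form.

(-z²-2z+8)/(z²-z-12)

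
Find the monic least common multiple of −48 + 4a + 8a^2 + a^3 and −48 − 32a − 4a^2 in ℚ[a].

Repeated division with remainder:
  a^3 + 8a^2 + 4a − 48 = (−(1/4)a)(−4a^2 − 32a − 48) + (−8a − 48)
  −4a^2 − 32a − 48 = ((1/2)a + 1)(−8a − 48) + (0)
Last nonzero remainder: −8a − 48. Dividing through by −8 gives the monic gcd a + 6.
Then lcm(f, g) = f·g / gcd(f, g); expanding and making the result monic gives the answer.

−96 − 40a + 20a^2 + 10a^3 + a^4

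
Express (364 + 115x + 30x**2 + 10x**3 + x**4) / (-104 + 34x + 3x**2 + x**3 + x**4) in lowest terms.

(7 + x)/(-2 + x)

Repeated division with remainder:
  x**4 + 10x**3 + 30x**2 + 115x + 364 = (x**4 + x**3 + 3x**2 + 34x - 104) + (9x**3 + 27x**2 + 81x + 468)
  x**4 + x**3 + 3x**2 + 34x - 104 = ((1/9)x - 2/9)(9x**3 + 27x**2 + 81x + 468) + (0)
Last nonzero remainder: 9x**3 + 27x**2 + 81x + 468. Dividing through by 9 gives the monic gcd x**3 + 3x**2 + 9x + 52.
Cancel x**3 + 3x**2 + 9x + 52 from numerator and denominator to get the reduced form.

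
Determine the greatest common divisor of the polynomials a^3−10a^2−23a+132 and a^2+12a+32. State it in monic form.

By polynomial division,
  a^3−10a^2−23a+132 = (a−22)(a^2+12a+32) + (209a+836)
  a^2+12a+32 = ((1/209)a+8/209)(209a+836) + (0)
Last nonzero remainder: 209a+836. Dividing through by 209 gives the monic gcd a+4.

a+4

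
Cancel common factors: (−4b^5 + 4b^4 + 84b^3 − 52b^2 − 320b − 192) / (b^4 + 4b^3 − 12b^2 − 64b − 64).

(−4b^3 + 4b^2 + 20b + 12)/(b^2 + 4b + 4)

Repeated division with remainder:
  −4b^5 + 4b^4 + 84b^3 − 52b^2 − 320b − 192 = (−4b + 20)(b^4 + 4b^3 − 12b^2 − 64b − 64) + (−44b^3 − 68b^2 + 704b + 1088)
  b^4 + 4b^3 − 12b^2 − 64b − 64 = (−(1/44)b − 27/484)(−44b^3 − 68b^2 + 704b + 1088) + ((25/121)b^2 − 400/121)
  −44b^3 − 68b^2 + 704b + 1088 = (−(5324/25)b − 8228/25)((25/121)b^2 − 400/121) + (0)
Last nonzero remainder: (25/121)b^2 − 400/121. Dividing through by 25/121 gives the monic gcd b^2 − 16.
Cancel b^2 − 16 from numerator and denominator to get the reduced form.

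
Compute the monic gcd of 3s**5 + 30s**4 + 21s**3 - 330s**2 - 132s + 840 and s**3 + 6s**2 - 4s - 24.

s**2 - 4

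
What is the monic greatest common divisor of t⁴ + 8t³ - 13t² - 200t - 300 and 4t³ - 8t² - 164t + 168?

t + 6

Repeated division with remainder:
  t⁴ + 8t³ - 13t² - 200t - 300 = ((1/4)t + 5/2)(4t³ - 8t² - 164t + 168) + (48t² + 168t - 720)
  4t³ - 8t² - 164t + 168 = ((1/12)t - 11/24)(48t² + 168t - 720) + (-27t - 162)
  48t² + 168t - 720 = (-(16/9)t + 40/9)(-27t - 162) + (0)
Last nonzero remainder: -27t - 162. Dividing through by -27 gives the monic gcd t + 6.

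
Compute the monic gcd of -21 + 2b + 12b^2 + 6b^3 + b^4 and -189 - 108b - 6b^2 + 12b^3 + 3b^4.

Apply the Euclidean algorithm:
  b^4 + 6b^3 + 12b^2 + 2b - 21 = (1/3)(3b^4 + 12b^3 - 6b^2 - 108b - 189) + (2b^3 + 14b^2 + 38b + 42)
  3b^4 + 12b^3 - 6b^2 - 108b - 189 = ((3/2)b - 9/2)(2b^3 + 14b^2 + 38b + 42) + (0)
Last nonzero remainder: 2b^3 + 14b^2 + 38b + 42. Dividing through by 2 gives the monic gcd b^3 + 7b^2 + 19b + 21.

21 + 19b + 7b^2 + b^3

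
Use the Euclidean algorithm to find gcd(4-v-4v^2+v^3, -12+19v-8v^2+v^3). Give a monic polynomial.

4-5v+v^2

Euclidean algorithm in ℚ[v]:
  v^3-4v^2-v+4 = (v^3-8v^2+19v-12) + (4v^2-20v+16)
  v^3-8v^2+19v-12 = ((1/4)v-3/4)(4v^2-20v+16) + (0)
Last nonzero remainder: 4v^2-20v+16. Dividing through by 4 gives the monic gcd v^2-5v+4.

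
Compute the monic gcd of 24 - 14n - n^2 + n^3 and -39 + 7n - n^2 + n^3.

Repeated division with remainder:
  n^3 - n^2 - 14n + 24 = (n^3 - n^2 + 7n - 39) + (-21n + 63)
  n^3 - n^2 + 7n - 39 = (-(1/21)n^2 - (2/21)n - 13/21)(-21n + 63) + (0)
Last nonzero remainder: -21n + 63. Dividing through by -21 gives the monic gcd n - 3.

-3 + n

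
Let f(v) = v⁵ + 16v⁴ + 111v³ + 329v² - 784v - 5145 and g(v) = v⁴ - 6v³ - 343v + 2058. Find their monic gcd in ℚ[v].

Apply the Euclidean algorithm:
  v⁵ + 16v⁴ + 111v³ + 329v² - 784v - 5145 = (v + 22)(v⁴ - 6v³ - 343v + 2058) + (243v³ + 672v² + 4704v - 50421)
  v⁴ - 6v³ - 343v + 2058 = ((1/243)v - 710/19683)(243v³ + 672v² + 4704v - 50421) + ((32032/6561)v² + (224224/6561)v + 1569568/6561)
  243v³ + 672v² + 4704v - 50421 = ((1594323/32032)v - 964467/4576)((32032/6561)v² + (224224/6561)v + 1569568/6561) + (0)
Last nonzero remainder: (32032/6561)v² + (224224/6561)v + 1569568/6561. Dividing through by 32032/6561 gives the monic gcd v² + 7v + 49.

v² + 7v + 49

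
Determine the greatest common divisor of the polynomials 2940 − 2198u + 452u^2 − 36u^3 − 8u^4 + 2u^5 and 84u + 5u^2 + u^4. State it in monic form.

Repeated division with remainder:
  2u^5 − 8u^4 − 36u^3 + 452u^2 − 2198u + 2940 = (2u − 8)(u^4 + 5u^2 + 84u) + (−46u^3 + 324u^2 − 1526u + 2940)
  u^4 + 5u^2 + 84u = (−(1/46)u − 81/529)(−46u^3 + 324u^2 − 1526u + 2940) + ((11340/529)u^2 − (45360/529)u + 238140/529)
  −46u^3 + 324u^2 − 1526u + 2940 = (−(12167/5670)u + 529/81)((11340/529)u^2 − (45360/529)u + 238140/529) + (0)
Last nonzero remainder: (11340/529)u^2 − (45360/529)u + 238140/529. Dividing through by 11340/529 gives the monic gcd u^2 − 4u + 21.

21 − 4u + u^2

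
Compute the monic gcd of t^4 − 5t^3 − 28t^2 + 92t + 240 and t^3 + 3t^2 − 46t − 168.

Euclidean algorithm in ℚ[t]:
  t^4 − 5t^3 − 28t^2 + 92t + 240 = (t − 8)(t^3 + 3t^2 − 46t − 168) + (42t^2 − 108t − 1104)
  t^3 + 3t^2 − 46t − 168 = ((1/42)t + 13/98)(42t^2 − 108t − 1104) + (−(264/49)t − 1056/49)
  42t^2 − 108t − 1104 = (−(343/44)t + 1127/22)(−(264/49)t − 1056/49) + (0)
Last nonzero remainder: −(264/49)t − 1056/49. Dividing through by −264/49 gives the monic gcd t + 4.

t + 4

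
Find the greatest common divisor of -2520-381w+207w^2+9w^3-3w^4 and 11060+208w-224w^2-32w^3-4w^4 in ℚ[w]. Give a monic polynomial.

-35+2w+w^2

Repeated division with remainder:
  -3w^4+9w^3+207w^2-381w-2520 = (3/4)(-4w^4-32w^3-224w^2+208w+11060) + (33w^3+375w^2-537w-10815)
  -4w^4-32w^3-224w^2+208w+11060 = (-(4/33)w+148/363)(33w^3+375w^2-537w-10815) + (-(53480/121)w^2-(106960/121)w+1871800/121)
  33w^3+375w^2-537w-10815 = (-(3993/53480)w-37389/53480)(-(53480/121)w^2-(106960/121)w+1871800/121) + (0)
Last nonzero remainder: -(53480/121)w^2-(106960/121)w+1871800/121. Dividing through by -53480/121 gives the monic gcd w^2+2w-35.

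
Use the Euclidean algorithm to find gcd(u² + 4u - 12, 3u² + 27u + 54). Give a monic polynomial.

Repeated division with remainder:
  u² + 4u - 12 = (1/3)(3u² + 27u + 54) + (-5u - 30)
  3u² + 27u + 54 = (-(3/5)u - 9/5)(-5u - 30) + (0)
Last nonzero remainder: -5u - 30. Dividing through by -5 gives the monic gcd u + 6.

u + 6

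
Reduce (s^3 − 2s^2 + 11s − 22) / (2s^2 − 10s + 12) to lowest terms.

Euclidean algorithm in ℚ[s]:
  s^3 − 2s^2 + 11s − 22 = ((1/2)s + 3/2)(2s^2 − 10s + 12) + (20s − 40)
  2s^2 − 10s + 12 = ((1/10)s − 3/10)(20s − 40) + (0)
Last nonzero remainder: 20s − 40. Dividing through by 20 gives the monic gcd s − 2.
Cancel s − 2 from numerator and denominator to get the reduced form.

(s^2 + 11)/(2s − 6)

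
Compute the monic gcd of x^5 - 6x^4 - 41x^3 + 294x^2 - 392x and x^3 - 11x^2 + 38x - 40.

Repeated division with remainder:
  x^5 - 6x^4 - 41x^3 + 294x^2 - 392x = (x^2 + 5x - 24)(x^3 - 11x^2 + 38x - 40) + (-120x^2 + 720x - 960)
  x^3 - 11x^2 + 38x - 40 = (-(1/120)x + 1/24)(-120x^2 + 720x - 960) + (0)
Last nonzero remainder: -120x^2 + 720x - 960. Dividing through by -120 gives the monic gcd x^2 - 6x + 8.

x^2 - 6x + 8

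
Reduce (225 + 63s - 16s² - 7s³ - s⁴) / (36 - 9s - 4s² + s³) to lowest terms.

(-25 - 7s - s²)/(-4 + s)

Repeated division with remainder:
  -s⁴ - 7s³ - 16s² + 63s + 225 = (-s - 11)(s³ - 4s² - 9s + 36) + (-69s² + 621)
  s³ - 4s² - 9s + 36 = (-(1/69)s + 4/69)(-69s² + 621) + (0)
Last nonzero remainder: -69s² + 621. Dividing through by -69 gives the monic gcd s² - 9.
Cancel s² - 9 from numerator and denominator to get the reduced form.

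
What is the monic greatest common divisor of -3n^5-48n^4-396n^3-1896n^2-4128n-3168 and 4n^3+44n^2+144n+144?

Euclidean algorithm in ℚ[n]:
  -3n^5-48n^4-396n^3-1896n^2-4128n-3168 = (-(3/4)n^2-(15/4)n-123/4)(4n^3+44n^2+144n+144) + (105n^2+840n+1260)
  4n^3+44n^2+144n+144 = ((4/105)n+4/35)(105n^2+840n+1260) + (0)
Last nonzero remainder: 105n^2+840n+1260. Dividing through by 105 gives the monic gcd n^2+8n+12.

n^2+8n+12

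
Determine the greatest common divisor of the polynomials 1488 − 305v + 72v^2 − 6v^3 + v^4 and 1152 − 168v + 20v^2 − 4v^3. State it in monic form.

48 + v + v^2

Repeated division with remainder:
  v^4 − 6v^3 + 72v^2 − 305v + 1488 = (−(1/4)v + 1/4)(−4v^3 + 20v^2 − 168v + 1152) + (25v^2 + 25v + 1200)
  −4v^3 + 20v^2 − 168v + 1152 = (−(4/25)v + 24/25)(25v^2 + 25v + 1200) + (0)
Last nonzero remainder: 25v^2 + 25v + 1200. Dividing through by 25 gives the monic gcd v^2 + v + 48.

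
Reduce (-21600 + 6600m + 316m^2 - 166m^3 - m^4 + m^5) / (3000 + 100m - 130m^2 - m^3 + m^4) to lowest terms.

Euclidean algorithm in ℚ[m]:
  m^5 - m^4 - 166m^3 + 316m^2 + 6600m - 21600 = (m)(m^4 - m^3 - 130m^2 + 100m + 3000) + (-36m^3 + 216m^2 + 3600m - 21600)
  m^4 - m^3 - 130m^2 + 100m + 3000 = (-(1/36)m - 5/36)(-36m^3 + 216m^2 + 3600m - 21600) + (0)
Last nonzero remainder: -36m^3 + 216m^2 + 3600m - 21600. Dividing through by -36 gives the monic gcd m^3 - 6m^2 - 100m + 600.
Cancel m^3 - 6m^2 - 100m + 600 from numerator and denominator to get the reduced form.

(-36 + 5m + m^2)/(5 + m)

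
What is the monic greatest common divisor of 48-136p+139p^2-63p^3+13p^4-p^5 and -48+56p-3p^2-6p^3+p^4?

By polynomial division,
  -p^5+13p^4-63p^3+139p^2-136p+48 = (-p+7)(p^4-6p^3-3p^2+56p-48) + (-24p^3+216p^2-576p+384)
  p^4-6p^3-3p^2+56p-48 = (-(1/24)p-1/8)(-24p^3+216p^2-576p+384) + (0)
Last nonzero remainder: -24p^3+216p^2-576p+384. Dividing through by -24 gives the monic gcd p^3-9p^2+24p-16.

-16+24p-9p^2+p^3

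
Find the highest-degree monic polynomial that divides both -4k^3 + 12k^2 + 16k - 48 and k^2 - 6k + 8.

k - 2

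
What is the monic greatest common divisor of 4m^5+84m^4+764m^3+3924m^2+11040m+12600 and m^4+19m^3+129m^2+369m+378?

Euclidean algorithm in ℚ[m]:
  4m^5+84m^4+764m^3+3924m^2+11040m+12600 = (4m+8)(m^4+19m^3+129m^2+369m+378) + (96m^3+1416m^2+6576m+9576)
  m^4+19m^3+129m^2+369m+378 = ((1/96)m+17/384)(96m^3+1416m^2+6576m+9576) + (-(35/16)m^2-(175/8)m-735/16)
  96m^3+1416m^2+6576m+9576 = (-(1536/35)m-7296/35)(-(35/16)m^2-(175/8)m-735/16) + (0)
Last nonzero remainder: -(35/16)m^2-(175/8)m-735/16. Dividing through by -35/16 gives the monic gcd m^2+10m+21.

m^2+10m+21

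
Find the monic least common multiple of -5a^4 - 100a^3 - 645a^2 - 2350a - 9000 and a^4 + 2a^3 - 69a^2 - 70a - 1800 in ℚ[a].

Apply the Euclidean algorithm:
  -5a^4 - 100a^3 - 645a^2 - 2350a - 9000 = (-5)(a^4 + 2a^3 - 69a^2 - 70a - 1800) + (-90a^3 - 990a^2 - 2700a - 18000)
  a^4 + 2a^3 - 69a^2 - 70a - 1800 = (-(1/90)a + 1/10)(-90a^3 - 990a^2 - 2700a - 18000) + (0)
Last nonzero remainder: -90a^3 - 990a^2 - 2700a - 18000. Dividing through by -90 gives the monic gcd a^3 + 11a^2 + 30a + 200.
Then lcm(f, g) = f·g / gcd(f, g); expanding and making the result monic gives the answer.

a^5 + 11a^4 - 51a^3 - 691a^2 - 2430a - 16200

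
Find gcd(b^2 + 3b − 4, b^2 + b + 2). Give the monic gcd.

1

Repeated division with remainder:
  b^2 + 3b − 4 = (b^2 + b + 2) + (2b − 6)
  b^2 + b + 2 = ((1/2)b + 2)(2b − 6) + (14)
  2b − 6 = ((1/7)b − 3/7)(14) + (0)
The last nonzero remainder is the constant 14, so the polynomials are coprime and gcd = 1.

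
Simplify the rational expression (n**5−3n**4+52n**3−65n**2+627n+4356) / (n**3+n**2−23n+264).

Repeated division with remainder:
  n**5−3n**4+52n**3−65n**2+627n+4356 = (n**2−4n+79)(n**3+n**2−23n+264) + (−500n**2+3500n−16500)
  n**3+n**2−23n+264 = (−(1/500)n−2/125)(−500n**2+3500n−16500) + (0)
Last nonzero remainder: −500n**2+3500n−16500. Dividing through by −500 gives the monic gcd n**2−7n+33.
Cancel n**2−7n+33 from numerator and denominator to get the reduced form.

(n**3+4n**2+47n+132)/(n+8)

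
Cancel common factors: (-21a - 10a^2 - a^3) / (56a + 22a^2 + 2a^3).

Apply the Euclidean algorithm:
  -a^3 - 10a^2 - 21a = (-1/2)(2a^3 + 22a^2 + 56a) + (a^2 + 7a)
  2a^3 + 22a^2 + 56a = (2a + 8)(a^2 + 7a) + (0)
The last nonzero remainder a^2 + 7a is already monic.
Cancel a^2 + 7a from numerator and denominator to get the reduced form.

(-3 - a)/(8 + 2a)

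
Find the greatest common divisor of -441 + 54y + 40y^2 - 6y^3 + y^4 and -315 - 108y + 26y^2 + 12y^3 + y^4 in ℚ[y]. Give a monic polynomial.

-9 + y^2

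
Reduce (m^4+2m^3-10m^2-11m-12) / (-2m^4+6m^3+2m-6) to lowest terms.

(-m-4)/(2m-2)

Apply the Euclidean algorithm:
  m^4+2m^3-10m^2-11m-12 = (-1/2)(-2m^4+6m^3+2m-6) + (5m^3-10m^2-10m-15)
  -2m^4+6m^3+2m-6 = (-(2/5)m+2/5)(5m^3-10m^2-10m-15) + (0)
Last nonzero remainder: 5m^3-10m^2-10m-15. Dividing through by 5 gives the monic gcd m^3-2m^2-2m-3.
Cancel m^3-2m^2-2m-3 from numerator and denominator to get the reduced form.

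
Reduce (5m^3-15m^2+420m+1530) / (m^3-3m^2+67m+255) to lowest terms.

(5m^2-30m+510)/(m^2-6m+85)

Apply the Euclidean algorithm:
  5m^3-15m^2+420m+1530 = (5)(m^3-3m^2+67m+255) + (85m+255)
  m^3-3m^2+67m+255 = ((1/85)m^2-(6/85)m+1)(85m+255) + (0)
Last nonzero remainder: 85m+255. Dividing through by 85 gives the monic gcd m+3.
Cancel m+3 from numerator and denominator to get the reduced form.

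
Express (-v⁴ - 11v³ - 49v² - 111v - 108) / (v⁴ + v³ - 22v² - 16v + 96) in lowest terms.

Repeated division with remainder:
  -v⁴ - 11v³ - 49v² - 111v - 108 = (-1)(v⁴ + v³ - 22v² - 16v + 96) + (-10v³ - 71v² - 127v - 12)
  v⁴ + v³ - 22v² - 16v + 96 = (-(1/10)v + 61/100)(-10v³ - 71v² - 127v - 12) + ((861/100)v² + (6027/100)v + 2583/25)
  -10v³ - 71v² - 127v - 12 = (-(1000/861)v - 100/861)((861/100)v² + (6027/100)v + 2583/25) + (0)
Last nonzero remainder: (861/100)v² + (6027/100)v + 2583/25. Dividing through by 861/100 gives the monic gcd v² + 7v + 12.
Cancel v² + 7v + 12 from numerator and denominator to get the reduced form.

(-v² - 4v - 9)/(v² - 6v + 8)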